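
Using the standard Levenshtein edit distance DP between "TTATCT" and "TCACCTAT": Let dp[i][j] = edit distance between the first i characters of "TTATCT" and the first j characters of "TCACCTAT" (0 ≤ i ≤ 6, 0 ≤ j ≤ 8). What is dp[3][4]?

   ''  T  C  A  C  C  T  A  T
''  0  1  2  3  4  5  6  7  8
 T  1  0  1  2  3  4  5  6  7
 T  2  1  1  2  3  4  4  5  6
 A  3  2  2  1  2  3  4  4  5
 T  4  3  3  2  2  3  3  4  4
 C  5  4  3  3  2  2  3  4  5
 T  6  5  4  4  3  3  2  3  4

2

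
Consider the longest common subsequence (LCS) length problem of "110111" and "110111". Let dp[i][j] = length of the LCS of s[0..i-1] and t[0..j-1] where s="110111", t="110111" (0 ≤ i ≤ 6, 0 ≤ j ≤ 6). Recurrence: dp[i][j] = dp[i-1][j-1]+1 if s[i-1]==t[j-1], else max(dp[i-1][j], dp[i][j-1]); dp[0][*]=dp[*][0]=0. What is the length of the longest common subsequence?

   ''  1  1  0  1  1  1
''  0  0  0  0  0  0  0
 1  0  1  1  1  1  1  1
 1  0  1  2  2  2  2  2
 0  0  1  2  3  3  3  3
 1  0  1  2  3  4  4  4
 1  0  1  2  3  4  5  5
 1  0  1  2  3  4  5  6

6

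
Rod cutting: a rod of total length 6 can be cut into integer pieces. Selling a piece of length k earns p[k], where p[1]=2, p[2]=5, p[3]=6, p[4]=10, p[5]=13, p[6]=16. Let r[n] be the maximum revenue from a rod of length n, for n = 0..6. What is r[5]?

   n    0    1    2    3    4    5    6
r[n]    0    2    5    7   10   13   16

13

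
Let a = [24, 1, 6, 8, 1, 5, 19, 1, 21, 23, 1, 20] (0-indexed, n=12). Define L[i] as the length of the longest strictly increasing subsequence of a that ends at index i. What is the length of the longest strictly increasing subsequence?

6

   i    0    1    2    3    4    5    6    7    8    9   10   11
a[i]   24    1    6    8    1    5   19    1   21   23    1   20
L[i]    1    1    2    3    1    2    4    1    5    6    1    5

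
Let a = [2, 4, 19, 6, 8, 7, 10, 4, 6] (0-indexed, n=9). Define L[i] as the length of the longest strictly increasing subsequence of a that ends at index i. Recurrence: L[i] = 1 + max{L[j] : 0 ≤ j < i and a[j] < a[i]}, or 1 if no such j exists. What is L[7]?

   i    0    1    2    3    4    5    6    7    8
a[i]    2    4   19    6    8    7   10    4    6
L[i]    1    2    3    3    4    4    5    2    3

2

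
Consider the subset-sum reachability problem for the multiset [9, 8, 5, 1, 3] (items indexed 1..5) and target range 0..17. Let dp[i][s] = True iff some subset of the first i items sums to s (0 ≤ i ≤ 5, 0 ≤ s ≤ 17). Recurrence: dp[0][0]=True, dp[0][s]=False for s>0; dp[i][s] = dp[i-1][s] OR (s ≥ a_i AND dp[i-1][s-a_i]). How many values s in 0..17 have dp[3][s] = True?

7

i\s   0   1   2   3   4   5   6   7   8   9  10  11  12  13  14  15  16  17
  0   T   F   F   F   F   F   F   F   F   F   F   F   F   F   F   F   F   F
  1   T   F   F   F   F   F   F   F   F   T   F   F   F   F   F   F   F   F
  2   T   F   F   F   F   F   F   F   T   T   F   F   F   F   F   F   F   T
  3   T   F   F   F   F   T   F   F   T   T   F   F   F   T   T   F   F   T
  4   T   T   F   F   F   T   T   F   T   T   T   F   F   T   T   T   F   T
  5   T   T   F   T   T   T   T   F   T   T   T   T   T   T   T   T   T   T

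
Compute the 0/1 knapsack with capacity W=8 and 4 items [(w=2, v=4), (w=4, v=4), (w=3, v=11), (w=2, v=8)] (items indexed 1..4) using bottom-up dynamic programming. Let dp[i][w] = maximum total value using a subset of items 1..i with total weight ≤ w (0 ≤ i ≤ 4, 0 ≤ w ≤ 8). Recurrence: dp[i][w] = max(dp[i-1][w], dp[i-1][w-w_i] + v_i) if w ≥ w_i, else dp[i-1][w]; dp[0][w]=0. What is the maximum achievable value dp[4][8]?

23

i\w   0   1   2   3   4   5   6   7   8
  0   0   0   0   0   0   0   0   0   0
  1   0   0   4   4   4   4   4   4   4
  2   0   0   4   4   4   4   8   8   8
  3   0   0   4  11  11  15  15  15  15
  4   0   0   8  11  12  19  19  23  23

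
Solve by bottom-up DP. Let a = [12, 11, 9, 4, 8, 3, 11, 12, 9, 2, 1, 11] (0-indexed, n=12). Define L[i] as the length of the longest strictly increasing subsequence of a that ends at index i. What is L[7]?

4

   i    0    1    2    3    4    5    6    7    8    9   10   11
a[i]   12   11    9    4    8    3   11   12    9    2    1   11
L[i]    1    1    1    1    2    1    3    4    3    1    1    4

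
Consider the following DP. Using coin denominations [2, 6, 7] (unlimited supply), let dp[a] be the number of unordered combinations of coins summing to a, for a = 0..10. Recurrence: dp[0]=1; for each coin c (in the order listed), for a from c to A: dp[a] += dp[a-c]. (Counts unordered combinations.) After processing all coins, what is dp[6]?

2

after  coin     0     1     2     3     4     5     6     7     8     9    10
          2     1     0     1     0     1     0     1     0     1     0     1
          6     1     0     1     0     1     0     2     0     2     0     2
          7     1     0     1     0     1     0     2     1     2     1     2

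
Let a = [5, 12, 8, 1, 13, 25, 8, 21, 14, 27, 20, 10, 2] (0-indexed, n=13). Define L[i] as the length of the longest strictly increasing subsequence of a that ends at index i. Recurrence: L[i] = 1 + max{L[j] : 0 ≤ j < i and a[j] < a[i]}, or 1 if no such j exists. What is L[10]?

5

   i    0    1    2    3    4    5    6    7    8    9   10   11   12
a[i]    5   12    8    1   13   25    8   21   14   27   20   10    2
L[i]    1    2    2    1    3    4    2    4    4    5    5    3    2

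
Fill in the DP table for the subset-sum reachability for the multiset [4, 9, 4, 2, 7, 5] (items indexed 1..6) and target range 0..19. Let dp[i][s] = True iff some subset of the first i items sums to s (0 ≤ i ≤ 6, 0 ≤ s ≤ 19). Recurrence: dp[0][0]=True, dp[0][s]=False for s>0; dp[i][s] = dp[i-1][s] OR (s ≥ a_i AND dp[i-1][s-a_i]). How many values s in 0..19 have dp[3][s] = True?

i\s   0   1   2   3   4   5   6   7   8   9  10  11  12  13  14  15  16  17  18  19
  0   T   F   F   F   F   F   F   F   F   F   F   F   F   F   F   F   F   F   F   F
  1   T   F   F   F   T   F   F   F   F   F   F   F   F   F   F   F   F   F   F   F
  2   T   F   F   F   T   F   F   F   F   T   F   F   F   T   F   F   F   F   F   F
  3   T   F   F   F   T   F   F   F   T   T   F   F   F   T   F   F   F   T   F   F
  4   T   F   T   F   T   F   T   F   T   T   T   T   F   T   F   T   F   T   F   T
  5   T   F   T   F   T   F   T   T   T   T   T   T   F   T   F   T   T   T   T   T
  6   T   F   T   F   T   T   T   T   T   T   T   T   T   T   T   T   T   T   T   T

6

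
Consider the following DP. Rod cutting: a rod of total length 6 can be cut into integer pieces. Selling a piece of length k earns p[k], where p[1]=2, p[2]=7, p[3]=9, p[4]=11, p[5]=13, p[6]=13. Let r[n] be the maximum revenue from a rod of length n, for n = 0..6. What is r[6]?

   n    0    1    2    3    4    5    6
r[n]    0    2    7    9   14   16   21

21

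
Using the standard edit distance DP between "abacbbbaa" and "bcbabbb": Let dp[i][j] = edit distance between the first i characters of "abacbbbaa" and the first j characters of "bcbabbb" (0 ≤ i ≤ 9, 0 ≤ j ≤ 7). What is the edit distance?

5

   ''  b  c  b  a  b  b  b
''  0  1  2  3  4  5  6  7
 a  1  1  2  3  3  4  5  6
 b  2  1  2  2  3  3  4  5
 a  3  2  2  3  2  3  4  5
 c  4  3  2  3  3  3  4  5
 b  5  4  3  2  3  3  3  4
 b  6  5  4  3  3  3  3  3
 b  7  6  5  4  4  3  3  3
 a  8  7  6  5  4  4  4  4
 a  9  8  7  6  5  5  5  5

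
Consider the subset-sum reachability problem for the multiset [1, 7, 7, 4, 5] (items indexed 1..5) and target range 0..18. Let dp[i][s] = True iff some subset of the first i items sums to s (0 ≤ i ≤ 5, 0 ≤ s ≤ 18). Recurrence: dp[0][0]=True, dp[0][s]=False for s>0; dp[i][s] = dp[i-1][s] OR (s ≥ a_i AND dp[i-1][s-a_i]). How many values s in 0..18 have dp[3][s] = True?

i\s   0   1   2   3   4   5   6   7   8   9  10  11  12  13  14  15  16  17  18
  0   T   F   F   F   F   F   F   F   F   F   F   F   F   F   F   F   F   F   F
  1   T   T   F   F   F   F   F   F   F   F   F   F   F   F   F   F   F   F   F
  2   T   T   F   F   F   F   F   T   T   F   F   F   F   F   F   F   F   F   F
  3   T   T   F   F   F   F   F   T   T   F   F   F   F   F   T   T   F   F   F
  4   T   T   F   F   T   T   F   T   T   F   F   T   T   F   T   T   F   F   T
  5   T   T   F   F   T   T   T   T   T   T   T   T   T   T   T   T   T   T   T

6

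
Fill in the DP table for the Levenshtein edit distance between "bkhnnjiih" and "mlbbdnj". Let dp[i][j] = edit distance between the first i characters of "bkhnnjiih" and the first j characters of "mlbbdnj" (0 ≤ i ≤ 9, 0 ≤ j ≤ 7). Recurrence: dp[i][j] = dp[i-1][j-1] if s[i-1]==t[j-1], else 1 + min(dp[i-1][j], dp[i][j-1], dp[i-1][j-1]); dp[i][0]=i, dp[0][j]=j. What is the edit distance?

   ''  m  l  b  b  d  n  j
''  0  1  2  3  4  5  6  7
 b  1  1  2  2  3  4  5  6
 k  2  2  2  3  3  4  5  6
 h  3  3  3  3  4  4  5  6
 n  4  4  4  4  4  5  4  5
 n  5  5  5  5  5  5  5  5
 j  6  6  6  6  6  6  6  5
 i  7  7  7  7  7  7  7  6
 i  8  8  8  8  8  8  8  7
 h  9  9  9  9  9  9  9  8

8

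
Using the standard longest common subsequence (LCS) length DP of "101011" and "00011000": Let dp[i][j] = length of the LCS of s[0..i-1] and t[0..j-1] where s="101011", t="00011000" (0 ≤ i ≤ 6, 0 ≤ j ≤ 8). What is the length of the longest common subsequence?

4

   ''  0  0  0  1  1  0  0  0
''  0  0  0  0  0  0  0  0  0
 1  0  0  0  0  1  1  1  1  1
 0  0  1  1  1  1  1  2  2  2
 1  0  1  1  1  2  2  2  2  2
 0  0  1  2  2  2  2  3  3  3
 1  0  1  2  2  3  3  3  3  3
 1  0  1  2  2  3  4  4  4  4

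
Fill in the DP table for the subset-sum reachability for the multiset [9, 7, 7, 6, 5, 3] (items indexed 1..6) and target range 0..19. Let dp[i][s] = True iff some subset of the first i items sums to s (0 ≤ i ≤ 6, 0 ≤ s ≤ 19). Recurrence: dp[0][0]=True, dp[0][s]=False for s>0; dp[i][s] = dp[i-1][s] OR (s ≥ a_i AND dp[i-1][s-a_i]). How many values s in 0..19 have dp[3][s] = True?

i\s   0   1   2   3   4   5   6   7   8   9  10  11  12  13  14  15  16  17  18  19
  0   T   F   F   F   F   F   F   F   F   F   F   F   F   F   F   F   F   F   F   F
  1   T   F   F   F   F   F   F   F   F   T   F   F   F   F   F   F   F   F   F   F
  2   T   F   F   F   F   F   F   T   F   T   F   F   F   F   F   F   T   F   F   F
  3   T   F   F   F   F   F   F   T   F   T   F   F   F   F   T   F   T   F   F   F
  4   T   F   F   F   F   F   T   T   F   T   F   F   F   T   T   T   T   F   F   F
  5   T   F   F   F   F   T   T   T   F   T   F   T   T   T   T   T   T   F   T   T
  6   T   F   F   T   F   T   T   T   T   T   T   T   T   T   T   T   T   T   T   T

5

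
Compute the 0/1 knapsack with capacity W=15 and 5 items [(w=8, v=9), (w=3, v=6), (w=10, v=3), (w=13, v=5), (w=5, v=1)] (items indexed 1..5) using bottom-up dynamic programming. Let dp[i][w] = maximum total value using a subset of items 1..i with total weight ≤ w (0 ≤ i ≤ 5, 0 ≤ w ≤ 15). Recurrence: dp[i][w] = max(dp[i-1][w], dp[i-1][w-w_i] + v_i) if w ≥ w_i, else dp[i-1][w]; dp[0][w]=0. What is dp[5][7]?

i\w   0   1   2   3   4   5   6   7   8   9  10  11  12  13  14  15
  0   0   0   0   0   0   0   0   0   0   0   0   0   0   0   0   0
  1   0   0   0   0   0   0   0   0   9   9   9   9   9   9   9   9
  2   0   0   0   6   6   6   6   6   9   9   9  15  15  15  15  15
  3   0   0   0   6   6   6   6   6   9   9   9  15  15  15  15  15
  4   0   0   0   6   6   6   6   6   9   9   9  15  15  15  15  15
  5   0   0   0   6   6   6   6   6   9   9   9  15  15  15  15  15

6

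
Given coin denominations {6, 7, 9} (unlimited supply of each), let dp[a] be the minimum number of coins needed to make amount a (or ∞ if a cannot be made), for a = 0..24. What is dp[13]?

2

 a  0  1  2  3  4  5  6  7  8  9 10 11 12 13 14 15 16 17 18 19 20 21 22 23 24
dp  0  -  -  -  -  -  1  1  -  1  -  -  2  2  2  2  2  -  2  3  3  3  3  3  3
(- denotes ∞ / unreachable)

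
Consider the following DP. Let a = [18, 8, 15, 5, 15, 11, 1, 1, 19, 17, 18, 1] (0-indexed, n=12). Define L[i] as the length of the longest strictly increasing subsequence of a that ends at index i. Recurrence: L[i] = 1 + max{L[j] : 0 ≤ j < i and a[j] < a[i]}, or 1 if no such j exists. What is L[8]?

3

   i    0    1    2    3    4    5    6    7    8    9   10   11
a[i]   18    8   15    5   15   11    1    1   19   17   18    1
L[i]    1    1    2    1    2    2    1    1    3    3    4    1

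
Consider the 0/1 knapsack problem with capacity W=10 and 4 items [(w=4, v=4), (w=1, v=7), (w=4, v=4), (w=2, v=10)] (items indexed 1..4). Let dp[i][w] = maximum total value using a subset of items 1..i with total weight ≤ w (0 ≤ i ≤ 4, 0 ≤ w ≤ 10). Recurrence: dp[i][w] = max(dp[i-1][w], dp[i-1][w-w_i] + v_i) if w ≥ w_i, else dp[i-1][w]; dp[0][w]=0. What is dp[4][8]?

21

i\w   0   1   2   3   4   5   6   7   8   9  10
  0   0   0   0   0   0   0   0   0   0   0   0
  1   0   0   0   0   4   4   4   4   4   4   4
  2   0   7   7   7   7  11  11  11  11  11  11
  3   0   7   7   7   7  11  11  11  11  15  15
  4   0   7  10  17  17  17  17  21  21  21  21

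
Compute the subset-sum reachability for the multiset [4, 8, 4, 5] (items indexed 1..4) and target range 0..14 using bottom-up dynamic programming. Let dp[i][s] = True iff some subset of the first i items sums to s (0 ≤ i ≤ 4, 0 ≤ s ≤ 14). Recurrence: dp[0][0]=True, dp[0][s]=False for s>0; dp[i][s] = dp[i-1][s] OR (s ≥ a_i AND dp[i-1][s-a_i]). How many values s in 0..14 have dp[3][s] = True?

4

i\s   0   1   2   3   4   5   6   7   8   9  10  11  12  13  14
  0   T   F   F   F   F   F   F   F   F   F   F   F   F   F   F
  1   T   F   F   F   T   F   F   F   F   F   F   F   F   F   F
  2   T   F   F   F   T   F   F   F   T   F   F   F   T   F   F
  3   T   F   F   F   T   F   F   F   T   F   F   F   T   F   F
  4   T   F   F   F   T   T   F   F   T   T   F   F   T   T   F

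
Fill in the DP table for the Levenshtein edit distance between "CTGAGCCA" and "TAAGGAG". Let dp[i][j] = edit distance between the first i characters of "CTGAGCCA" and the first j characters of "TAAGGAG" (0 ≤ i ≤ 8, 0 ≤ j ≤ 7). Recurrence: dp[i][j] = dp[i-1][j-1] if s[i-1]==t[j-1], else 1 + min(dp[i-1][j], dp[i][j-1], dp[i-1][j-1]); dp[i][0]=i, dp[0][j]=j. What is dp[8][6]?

4

   ''  T  A  A  G  G  A  G
''  0  1  2  3  4  5  6  7
 C  1  1  2  3  4  5  6  7
 T  2  1  2  3  4  5  6  7
 G  3  2  2  3  3  4  5  6
 A  4  3  2  2  3  4  4  5
 G  5  4  3  3  2  3  4  4
 C  6  5  4  4  3  3  4  5
 C  7  6  5  5  4  4  4  5
 A  8  7  6  5  5  5  4  5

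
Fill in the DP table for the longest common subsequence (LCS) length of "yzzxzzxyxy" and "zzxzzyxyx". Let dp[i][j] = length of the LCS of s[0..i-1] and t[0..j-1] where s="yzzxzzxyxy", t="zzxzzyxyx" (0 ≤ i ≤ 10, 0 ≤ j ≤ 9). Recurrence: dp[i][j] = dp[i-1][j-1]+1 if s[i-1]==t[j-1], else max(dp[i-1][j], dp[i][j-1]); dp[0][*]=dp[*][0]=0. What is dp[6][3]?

   ''  z  z  x  z  z  y  x  y  x
''  0  0  0  0  0  0  0  0  0  0
 y  0  0  0  0  0  0  1  1  1  1
 z  0  1  1  1  1  1  1  1  1  1
 z  0  1  2  2  2  2  2  2  2  2
 x  0  1  2  3  3  3  3  3  3  3
 z  0  1  2  3  4  4  4  4  4  4
 z  0  1  2  3  4  5  5  5  5  5
 x  0  1  2  3  4  5  5  6  6  6
 y  0  1  2  3  4  5  6  6  7  7
 x  0  1  2  3  4  5  6  7  7  8
 y  0  1  2  3  4  5  6  7  8  8

3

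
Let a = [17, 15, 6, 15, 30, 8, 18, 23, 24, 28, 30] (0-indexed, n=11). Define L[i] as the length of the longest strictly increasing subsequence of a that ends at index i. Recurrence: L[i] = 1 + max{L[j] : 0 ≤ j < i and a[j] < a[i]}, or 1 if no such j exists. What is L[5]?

2

   i    0    1    2    3    4    5    6    7    8    9   10
a[i]   17   15    6   15   30    8   18   23   24   28   30
L[i]    1    1    1    2    3    2    3    4    5    6    7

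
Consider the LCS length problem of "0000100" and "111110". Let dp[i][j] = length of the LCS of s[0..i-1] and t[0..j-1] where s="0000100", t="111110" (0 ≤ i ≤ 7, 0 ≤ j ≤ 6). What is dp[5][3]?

1

   ''  1  1  1  1  1  0
''  0  0  0  0  0  0  0
 0  0  0  0  0  0  0  1
 0  0  0  0  0  0  0  1
 0  0  0  0  0  0  0  1
 0  0  0  0  0  0  0  1
 1  0  1  1  1  1  1  1
 0  0  1  1  1  1  1  2
 0  0  1  1  1  1  1  2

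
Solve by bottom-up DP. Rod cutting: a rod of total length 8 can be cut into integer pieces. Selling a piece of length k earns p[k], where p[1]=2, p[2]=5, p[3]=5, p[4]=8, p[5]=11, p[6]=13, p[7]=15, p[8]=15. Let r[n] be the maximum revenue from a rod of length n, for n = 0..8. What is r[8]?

20

   n    0    1    2    3    4    5    6    7    8
r[n]    0    2    5    7   10   12   15   17   20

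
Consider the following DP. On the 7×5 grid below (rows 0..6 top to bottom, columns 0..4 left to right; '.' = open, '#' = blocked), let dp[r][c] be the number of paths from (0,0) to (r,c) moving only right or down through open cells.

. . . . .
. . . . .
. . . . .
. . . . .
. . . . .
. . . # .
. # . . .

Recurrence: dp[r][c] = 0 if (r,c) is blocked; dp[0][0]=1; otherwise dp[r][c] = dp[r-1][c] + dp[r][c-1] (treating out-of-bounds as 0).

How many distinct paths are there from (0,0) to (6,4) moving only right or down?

r\c   0   1   2   3   4
  0   1   1   1   1   1
  1   1   2   3   4   5
  2   1   3   6  10  15
  3   1   4  10  20  35
  4   1   5  15  35  70
  5   1   6  21   0  70
  6   1   0  21  21  91

91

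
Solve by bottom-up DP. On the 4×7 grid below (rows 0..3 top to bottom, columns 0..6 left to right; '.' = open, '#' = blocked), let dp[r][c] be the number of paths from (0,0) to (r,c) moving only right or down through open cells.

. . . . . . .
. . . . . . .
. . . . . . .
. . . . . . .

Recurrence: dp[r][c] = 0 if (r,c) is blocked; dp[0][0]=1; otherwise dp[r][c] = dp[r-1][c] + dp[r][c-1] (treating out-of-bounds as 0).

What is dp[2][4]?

15

r\c   0   1   2   3   4   5   6
  0   1   1   1   1   1   1   1
  1   1   2   3   4   5   6   7
  2   1   3   6  10  15  21  28
  3   1   4  10  20  35  56  84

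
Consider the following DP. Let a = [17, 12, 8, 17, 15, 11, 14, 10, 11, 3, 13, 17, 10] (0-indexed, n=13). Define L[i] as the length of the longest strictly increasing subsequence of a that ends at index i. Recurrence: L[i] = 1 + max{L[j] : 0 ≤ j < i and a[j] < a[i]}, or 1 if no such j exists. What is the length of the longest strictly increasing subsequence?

   i    0    1    2    3    4    5    6    7    8    9   10   11   12
a[i]   17   12    8   17   15   11   14   10   11    3   13   17   10
L[i]    1    1    1    2    2    2    3    2    3    1    4    5    2

5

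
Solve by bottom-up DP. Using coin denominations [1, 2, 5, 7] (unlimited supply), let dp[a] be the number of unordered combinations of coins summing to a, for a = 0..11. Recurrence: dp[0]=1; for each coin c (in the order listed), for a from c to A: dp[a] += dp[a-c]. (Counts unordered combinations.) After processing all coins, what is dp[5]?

after  coin     0     1     2     3     4     5     6     7     8     9    10    11
          1     1     1     1     1     1     1     1     1     1     1     1     1
          2     1     1     2     2     3     3     4     4     5     5     6     6
          5     1     1     2     2     3     4     5     6     7     8    10    11
          7     1     1     2     2     3     4     5     7     8    10    12    14

4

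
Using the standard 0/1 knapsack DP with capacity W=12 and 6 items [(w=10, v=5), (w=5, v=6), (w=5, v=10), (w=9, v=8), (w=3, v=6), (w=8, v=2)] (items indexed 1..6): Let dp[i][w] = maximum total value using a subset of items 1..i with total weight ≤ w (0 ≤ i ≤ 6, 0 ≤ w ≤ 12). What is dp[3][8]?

i\w   0   1   2   3   4   5   6   7   8   9  10  11  12
  0   0   0   0   0   0   0   0   0   0   0   0   0   0
  1   0   0   0   0   0   0   0   0   0   0   5   5   5
  2   0   0   0   0   0   6   6   6   6   6   6   6   6
  3   0   0   0   0   0  10  10  10  10  10  16  16  16
  4   0   0   0   0   0  10  10  10  10  10  16  16  16
  5   0   0   0   6   6  10  10  10  16  16  16  16  16
  6   0   0   0   6   6  10  10  10  16  16  16  16  16

10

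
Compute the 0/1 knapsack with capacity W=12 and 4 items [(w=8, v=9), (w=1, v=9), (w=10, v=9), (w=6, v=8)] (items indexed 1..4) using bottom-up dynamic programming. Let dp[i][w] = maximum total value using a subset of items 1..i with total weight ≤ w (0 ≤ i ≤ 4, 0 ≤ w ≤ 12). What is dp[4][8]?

i\w   0   1   2   3   4   5   6   7   8   9  10  11  12
  0   0   0   0   0   0   0   0   0   0   0   0   0   0
  1   0   0   0   0   0   0   0   0   9   9   9   9   9
  2   0   9   9   9   9   9   9   9   9  18  18  18  18
  3   0   9   9   9   9   9   9   9   9  18  18  18  18
  4   0   9   9   9   9   9   9  17  17  18  18  18  18

17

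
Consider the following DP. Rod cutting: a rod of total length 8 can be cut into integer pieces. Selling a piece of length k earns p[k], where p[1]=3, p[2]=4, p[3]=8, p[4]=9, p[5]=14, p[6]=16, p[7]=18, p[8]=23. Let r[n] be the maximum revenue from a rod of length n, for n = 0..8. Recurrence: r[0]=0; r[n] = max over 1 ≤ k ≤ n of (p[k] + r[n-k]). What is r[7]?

21

   n    0    1    2    3    4    5    6    7    8
r[n]    0    3    6    9   12   15   18   21   24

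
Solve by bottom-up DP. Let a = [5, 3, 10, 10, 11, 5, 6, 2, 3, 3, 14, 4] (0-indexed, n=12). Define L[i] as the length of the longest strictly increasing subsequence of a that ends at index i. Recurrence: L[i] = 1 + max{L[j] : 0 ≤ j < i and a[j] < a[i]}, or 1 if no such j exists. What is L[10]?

   i    0    1    2    3    4    5    6    7    8    9   10   11
a[i]    5    3   10   10   11    5    6    2    3    3   14    4
L[i]    1    1    2    2    3    2    3    1    2    2    4    3

4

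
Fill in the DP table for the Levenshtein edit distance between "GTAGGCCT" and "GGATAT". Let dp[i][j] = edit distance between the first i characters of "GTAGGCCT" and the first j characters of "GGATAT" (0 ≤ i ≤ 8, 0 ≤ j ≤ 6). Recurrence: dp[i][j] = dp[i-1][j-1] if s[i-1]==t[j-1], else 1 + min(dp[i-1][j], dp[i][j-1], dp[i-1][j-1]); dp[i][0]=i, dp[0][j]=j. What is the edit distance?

   ''  G  G  A  T  A  T
''  0  1  2  3  4  5  6
 G  1  0  1  2  3  4  5
 T  2  1  1  2  2  3  4
 A  3  2  2  1  2  2  3
 G  4  3  2  2  2  3  3
 G  5  4  3  3  3  3  4
 C  6  5  4  4  4  4  4
 C  7  6  5  5  5  5  5
 T  8  7  6  6  5  6  5

5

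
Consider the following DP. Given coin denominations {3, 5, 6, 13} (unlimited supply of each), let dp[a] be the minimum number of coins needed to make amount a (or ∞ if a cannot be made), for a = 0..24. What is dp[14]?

 a  0  1  2  3  4  5  6  7  8  9 10 11 12 13 14 15 16 17 18 19 20 21 22 23 24
dp  0  -  -  1  -  1  1  -  2  2  2  2  2  1  3  3  2  3  2  2  4  3  3  3  3
(- denotes ∞ / unreachable)

3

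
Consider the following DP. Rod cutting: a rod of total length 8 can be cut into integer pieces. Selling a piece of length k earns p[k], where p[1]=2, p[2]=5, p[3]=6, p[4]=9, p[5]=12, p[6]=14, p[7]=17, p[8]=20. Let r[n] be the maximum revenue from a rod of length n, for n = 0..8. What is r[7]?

17

   n    0    1    2    3    4    5    6    7    8
r[n]    0    2    5    7   10   12   15   17   20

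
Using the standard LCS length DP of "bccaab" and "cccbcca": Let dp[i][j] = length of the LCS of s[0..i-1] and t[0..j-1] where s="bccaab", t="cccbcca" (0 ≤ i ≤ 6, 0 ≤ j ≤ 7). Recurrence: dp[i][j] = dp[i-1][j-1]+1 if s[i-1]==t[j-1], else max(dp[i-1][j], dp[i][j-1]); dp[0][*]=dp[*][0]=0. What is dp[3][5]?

   ''  c  c  c  b  c  c  a
''  0  0  0  0  0  0  0  0
 b  0  0  0  0  1  1  1  1
 c  0  1  1  1  1  2  2  2
 c  0  1  2  2  2  2  3  3
 a  0  1  2  2  2  2  3  4
 a  0  1  2  2  2  2  3  4
 b  0  1  2  2  3  3  3  4

2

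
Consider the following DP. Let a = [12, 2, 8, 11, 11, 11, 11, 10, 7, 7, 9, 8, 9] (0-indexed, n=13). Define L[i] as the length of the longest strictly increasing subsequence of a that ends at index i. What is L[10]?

   i    0    1    2    3    4    5    6    7    8    9   10   11   12
a[i]   12    2    8   11   11   11   11   10    7    7    9    8    9
L[i]    1    1    2    3    3    3    3    3    2    2    3    3    4

3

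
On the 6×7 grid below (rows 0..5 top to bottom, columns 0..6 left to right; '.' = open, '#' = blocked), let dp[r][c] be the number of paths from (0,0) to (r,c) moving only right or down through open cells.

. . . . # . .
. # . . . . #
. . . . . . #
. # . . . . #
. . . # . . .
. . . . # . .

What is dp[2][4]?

6

r\c   0   1   2   3   4   5   6
  0   1   1   1   1   0   0   0
  1   1   0   1   2   2   2   0
  2   1   1   2   4   6   8   0
  3   1   0   2   6  12  20   0
  4   1   1   3   0  12  32  32
  5   1   2   5   5   0  32  64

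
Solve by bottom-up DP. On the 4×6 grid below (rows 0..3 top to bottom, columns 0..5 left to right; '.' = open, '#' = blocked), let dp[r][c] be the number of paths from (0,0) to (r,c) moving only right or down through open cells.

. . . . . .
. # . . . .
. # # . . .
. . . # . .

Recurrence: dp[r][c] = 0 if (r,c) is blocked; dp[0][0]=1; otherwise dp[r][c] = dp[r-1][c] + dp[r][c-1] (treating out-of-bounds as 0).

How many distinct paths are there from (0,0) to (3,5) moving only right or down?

r\c   0   1   2   3   4   5
  0   1   1   1   1   1   1
  1   1   0   1   2   3   4
  2   1   0   0   2   5   9
  3   1   1   1   0   5  14

14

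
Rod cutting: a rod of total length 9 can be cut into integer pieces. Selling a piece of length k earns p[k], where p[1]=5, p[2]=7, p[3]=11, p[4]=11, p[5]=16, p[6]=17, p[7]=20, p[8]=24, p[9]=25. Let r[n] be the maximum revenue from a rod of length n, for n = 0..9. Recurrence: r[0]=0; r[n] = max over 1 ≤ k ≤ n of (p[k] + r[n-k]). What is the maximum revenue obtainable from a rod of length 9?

45

   n    0    1    2    3    4    5    6    7    8    9
r[n]    0    5   10   15   20   25   30   35   40   45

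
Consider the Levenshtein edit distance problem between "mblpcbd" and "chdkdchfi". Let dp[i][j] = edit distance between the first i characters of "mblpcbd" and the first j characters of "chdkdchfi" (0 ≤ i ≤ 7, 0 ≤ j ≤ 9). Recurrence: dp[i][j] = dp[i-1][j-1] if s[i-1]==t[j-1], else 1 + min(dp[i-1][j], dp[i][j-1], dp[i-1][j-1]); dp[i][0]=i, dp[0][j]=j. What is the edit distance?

   ''  c  h  d  k  d  c  h  f  i
''  0  1  2  3  4  5  6  7  8  9
 m  1  1  2  3  4  5  6  7  8  9
 b  2  2  2  3  4  5  6  7  8  9
 l  3  3  3  3  4  5  6  7  8  9
 p  4  4  4  4  4  5  6  7  8  9
 c  5  4  5  5  5  5  5  6  7  8
 b  6  5  5  6  6  6  6  6  7  8
 d  7  6  6  5  6  6  7  7  7  8

8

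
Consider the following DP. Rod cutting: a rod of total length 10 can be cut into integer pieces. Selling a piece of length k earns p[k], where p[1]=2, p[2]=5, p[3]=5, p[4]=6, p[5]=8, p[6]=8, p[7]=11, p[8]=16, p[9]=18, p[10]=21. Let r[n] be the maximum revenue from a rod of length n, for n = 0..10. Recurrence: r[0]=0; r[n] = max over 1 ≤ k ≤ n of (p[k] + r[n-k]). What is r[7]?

17

   n    0    1    2    3    4    5    6    7    8    9   10
r[n]    0    2    5    7   10   12   15   17   20   22   25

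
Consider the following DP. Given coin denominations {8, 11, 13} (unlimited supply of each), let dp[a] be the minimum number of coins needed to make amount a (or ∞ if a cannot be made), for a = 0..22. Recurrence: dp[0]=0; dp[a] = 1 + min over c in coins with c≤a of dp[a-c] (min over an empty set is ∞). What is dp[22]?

2

 a  0  1  2  3  4  5  6  7  8  9 10 11 12 13 14 15 16 17 18 19 20 21 22
dp  0  -  -  -  -  -  -  -  1  -  -  1  -  1  -  -  2  -  -  2  -  2  2
(- denotes ∞ / unreachable)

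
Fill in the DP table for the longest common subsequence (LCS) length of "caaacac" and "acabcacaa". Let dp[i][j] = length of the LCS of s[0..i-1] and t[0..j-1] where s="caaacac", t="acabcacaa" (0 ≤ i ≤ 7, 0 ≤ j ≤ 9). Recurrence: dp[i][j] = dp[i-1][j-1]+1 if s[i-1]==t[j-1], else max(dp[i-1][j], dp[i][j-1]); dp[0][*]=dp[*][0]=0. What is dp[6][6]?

4

   ''  a  c  a  b  c  a  c  a  a
''  0  0  0  0  0  0  0  0  0  0
 c  0  0  1  1  1  1  1  1  1  1
 a  0  1  1  2  2  2  2  2  2  2
 a  0  1  1  2  2  2  3  3  3  3
 a  0  1  1  2  2  2  3  3  4  4
 c  0  1  2  2  2  3  3  4  4  4
 a  0  1  2  3  3  3  4  4  5  5
 c  0  1  2  3  3  4  4  5  5  5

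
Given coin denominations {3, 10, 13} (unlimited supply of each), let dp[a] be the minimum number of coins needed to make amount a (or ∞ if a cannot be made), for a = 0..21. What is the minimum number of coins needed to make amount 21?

 a  0  1  2  3  4  5  6  7  8  9 10 11 12 13 14 15 16 17 18 19 20 21
dp  0  -  -  1  -  -  2  -  -  3  1  -  4  1  -  5  2  -  6  3  2  7
(- denotes ∞ / unreachable)

7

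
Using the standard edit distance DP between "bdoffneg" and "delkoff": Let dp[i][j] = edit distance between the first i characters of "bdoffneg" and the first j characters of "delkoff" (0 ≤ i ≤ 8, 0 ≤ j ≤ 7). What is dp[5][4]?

4

   ''  d  e  l  k  o  f  f
''  0  1  2  3  4  5  6  7
 b  1  1  2  3  4  5  6  7
 d  2  1  2  3  4  5  6  7
 o  3  2  2  3  4  4  5  6
 f  4  3  3  3  4  5  4  5
 f  5  4  4  4  4  5  5  4
 n  6  5  5  5  5  5  6  5
 e  7  6  5  6  6  6  6  6
 g  8  7  6  6  7  7  7  7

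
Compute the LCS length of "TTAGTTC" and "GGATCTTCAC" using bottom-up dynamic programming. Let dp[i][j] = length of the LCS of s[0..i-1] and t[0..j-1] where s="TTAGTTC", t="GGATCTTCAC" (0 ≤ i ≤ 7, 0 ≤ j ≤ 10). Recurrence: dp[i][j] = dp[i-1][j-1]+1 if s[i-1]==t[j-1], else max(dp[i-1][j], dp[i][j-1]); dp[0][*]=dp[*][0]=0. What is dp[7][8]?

4

   ''  G  G  A  T  C  T  T  C  A  C
''  0  0  0  0  0  0  0  0  0  0  0
 T  0  0  0  0  1  1  1  1  1  1  1
 T  0  0  0  0  1  1  2  2  2  2  2
 A  0  0  0  1  1  1  2  2  2  3  3
 G  0  1  1  1  1  1  2  2  2  3  3
 T  0  1  1  1  2  2  2  3  3  3  3
 T  0  1  1  1  2  2  3  3  3  3  3
 C  0  1  1  1  2  3  3  3  4  4  4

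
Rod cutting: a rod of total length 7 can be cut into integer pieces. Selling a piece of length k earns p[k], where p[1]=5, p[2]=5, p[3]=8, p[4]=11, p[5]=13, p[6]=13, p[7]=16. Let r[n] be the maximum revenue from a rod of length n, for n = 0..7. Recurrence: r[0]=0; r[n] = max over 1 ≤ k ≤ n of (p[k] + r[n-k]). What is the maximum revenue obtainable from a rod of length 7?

35

   n    0    1    2    3    4    5    6    7
r[n]    0    5   10   15   20   25   30   35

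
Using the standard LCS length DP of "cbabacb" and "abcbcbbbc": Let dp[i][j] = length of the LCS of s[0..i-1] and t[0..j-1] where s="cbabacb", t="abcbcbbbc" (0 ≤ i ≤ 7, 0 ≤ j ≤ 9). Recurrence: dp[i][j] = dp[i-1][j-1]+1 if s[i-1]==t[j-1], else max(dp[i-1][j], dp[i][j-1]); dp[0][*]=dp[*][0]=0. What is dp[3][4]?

   ''  a  b  c  b  c  b  b  b  c
''  0  0  0  0  0  0  0  0  0  0
 c  0  0  0  1  1  1  1  1  1  1
 b  0  0  1  1  2  2  2  2  2  2
 a  0  1  1  1  2  2  2  2  2  2
 b  0  1  2  2  2  2  3  3  3  3
 a  0  1  2  2  2  2  3  3  3  3
 c  0  1  2  3  3  3  3  3  3  4
 b  0  1  2  3  4  4  4  4  4  4

2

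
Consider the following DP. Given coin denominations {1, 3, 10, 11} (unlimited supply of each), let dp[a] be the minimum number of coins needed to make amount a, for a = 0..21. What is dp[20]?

2

 a  0  1  2  3  4  5  6  7  8  9 10 11 12 13 14 15 16 17 18 19 20 21
dp  0  1  2  1  2  3  2  3  4  3  1  1  2  2  2  3  3  3  4  4  2  2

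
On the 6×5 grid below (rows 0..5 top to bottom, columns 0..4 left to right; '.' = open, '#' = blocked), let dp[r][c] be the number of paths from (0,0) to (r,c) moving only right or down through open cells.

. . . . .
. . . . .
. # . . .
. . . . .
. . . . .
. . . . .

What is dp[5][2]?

r\c   0   1   2   3   4
  0   1   1   1   1   1
  1   1   2   3   4   5
  2   1   0   3   7  12
  3   1   1   4  11  23
  4   1   2   6  17  40
  5   1   3   9  26  66

9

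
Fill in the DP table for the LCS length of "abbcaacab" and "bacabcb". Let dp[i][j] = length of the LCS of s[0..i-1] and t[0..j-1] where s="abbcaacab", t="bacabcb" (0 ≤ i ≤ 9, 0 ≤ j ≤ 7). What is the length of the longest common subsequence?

5

   ''  b  a  c  a  b  c  b
''  0  0  0  0  0  0  0  0
 a  0  0  1  1  1  1  1  1
 b  0  1  1  1  1  2  2  2
 b  0  1  1  1  1  2  2  3
 c  0  1  1  2  2  2  3  3
 a  0  1  2  2  3  3  3  3
 a  0  1  2  2  3  3  3  3
 c  0  1  2  3  3  3  4  4
 a  0  1  2  3  4  4  4  4
 b  0  1  2  3  4  5  5  5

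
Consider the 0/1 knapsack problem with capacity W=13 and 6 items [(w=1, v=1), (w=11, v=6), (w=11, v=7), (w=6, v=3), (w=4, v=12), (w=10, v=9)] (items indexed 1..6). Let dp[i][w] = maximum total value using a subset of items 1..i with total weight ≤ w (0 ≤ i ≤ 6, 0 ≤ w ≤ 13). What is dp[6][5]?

13

i\w   0   1   2   3   4   5   6   7   8   9  10  11  12  13
  0   0   0   0   0   0   0   0   0   0   0   0   0   0   0
  1   0   1   1   1   1   1   1   1   1   1   1   1   1   1
  2   0   1   1   1   1   1   1   1   1   1   1   6   7   7
  3   0   1   1   1   1   1   1   1   1   1   1   7   8   8
  4   0   1   1   1   1   1   3   4   4   4   4   7   8   8
  5   0   1   1   1  12  13  13  13  13  13  15  16  16  16
  6   0   1   1   1  12  13  13  13  13  13  15  16  16  16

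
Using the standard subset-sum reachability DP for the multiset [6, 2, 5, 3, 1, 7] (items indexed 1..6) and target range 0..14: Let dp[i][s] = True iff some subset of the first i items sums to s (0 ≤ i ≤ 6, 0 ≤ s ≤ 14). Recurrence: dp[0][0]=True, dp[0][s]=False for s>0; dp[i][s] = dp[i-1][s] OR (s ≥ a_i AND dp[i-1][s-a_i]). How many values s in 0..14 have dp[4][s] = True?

i\s   0   1   2   3   4   5   6   7   8   9  10  11  12  13  14
  0   T   F   F   F   F   F   F   F   F   F   F   F   F   F   F
  1   T   F   F   F   F   F   T   F   F   F   F   F   F   F   F
  2   T   F   T   F   F   F   T   F   T   F   F   F   F   F   F
  3   T   F   T   F   F   T   T   T   T   F   F   T   F   T   F
  4   T   F   T   T   F   T   T   T   T   T   T   T   F   T   T
  5   T   T   T   T   T   T   T   T   T   T   T   T   T   T   T
  6   T   T   T   T   T   T   T   T   T   T   T   T   T   T   T

12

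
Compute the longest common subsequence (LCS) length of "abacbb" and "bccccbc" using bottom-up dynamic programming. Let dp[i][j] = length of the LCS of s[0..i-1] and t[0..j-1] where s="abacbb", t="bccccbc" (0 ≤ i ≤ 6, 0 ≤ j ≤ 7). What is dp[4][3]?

   ''  b  c  c  c  c  b  c
''  0  0  0  0  0  0  0  0
 a  0  0  0  0  0  0  0  0
 b  0  1  1  1  1  1  1  1
 a  0  1  1  1  1  1  1  1
 c  0  1  2  2  2  2  2  2
 b  0  1  2  2  2  2  3  3
 b  0  1  2  2  2  2  3  3

2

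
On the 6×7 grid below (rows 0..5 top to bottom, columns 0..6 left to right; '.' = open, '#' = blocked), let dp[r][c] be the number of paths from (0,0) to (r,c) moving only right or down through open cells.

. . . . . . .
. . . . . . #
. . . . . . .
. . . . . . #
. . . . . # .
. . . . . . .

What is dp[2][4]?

r\c   0   1   2   3   4   5   6
  0   1   1   1   1   1   1   1
  1   1   2   3   4   5   6   0
  2   1   3   6  10  15  21  21
  3   1   4  10  20  35  56   0
  4   1   5  15  35  70   0   0
  5   1   6  21  56 126 126 126

15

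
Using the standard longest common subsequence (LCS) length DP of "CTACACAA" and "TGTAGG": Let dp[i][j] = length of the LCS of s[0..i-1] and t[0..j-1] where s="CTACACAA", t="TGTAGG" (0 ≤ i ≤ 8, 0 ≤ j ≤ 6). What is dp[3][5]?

2

   ''  T  G  T  A  G  G
''  0  0  0  0  0  0  0
 C  0  0  0  0  0  0  0
 T  0  1  1  1  1  1  1
 A  0  1  1  1  2  2  2
 C  0  1  1  1  2  2  2
 A  0  1  1  1  2  2  2
 C  0  1  1  1  2  2  2
 A  0  1  1  1  2  2  2
 A  0  1  1  1  2  2  2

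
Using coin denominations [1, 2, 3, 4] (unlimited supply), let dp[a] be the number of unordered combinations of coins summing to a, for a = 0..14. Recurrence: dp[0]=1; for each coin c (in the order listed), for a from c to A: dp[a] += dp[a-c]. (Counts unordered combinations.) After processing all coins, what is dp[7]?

11

after  coin     0     1     2     3     4     5     6     7     8     9    10    11    12    13    14
          1     1     1     1     1     1     1     1     1     1     1     1     1     1     1     1
          2     1     1     2     2     3     3     4     4     5     5     6     6     7     7     8
          3     1     1     2     3     4     5     7     8    10    12    14    16    19    21    24
          4     1     1     2     3     5     6     9    11    15    18    23    27    34    39    47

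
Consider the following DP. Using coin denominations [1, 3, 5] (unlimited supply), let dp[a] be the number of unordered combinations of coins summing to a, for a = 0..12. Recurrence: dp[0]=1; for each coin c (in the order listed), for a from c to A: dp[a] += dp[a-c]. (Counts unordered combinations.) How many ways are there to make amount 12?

after  coin     0     1     2     3     4     5     6     7     8     9    10    11    12
          1     1     1     1     1     1     1     1     1     1     1     1     1     1
          3     1     1     1     2     2     2     3     3     3     4     4     4     5
          5     1     1     1     2     2     3     4     4     5     6     7     8     9

9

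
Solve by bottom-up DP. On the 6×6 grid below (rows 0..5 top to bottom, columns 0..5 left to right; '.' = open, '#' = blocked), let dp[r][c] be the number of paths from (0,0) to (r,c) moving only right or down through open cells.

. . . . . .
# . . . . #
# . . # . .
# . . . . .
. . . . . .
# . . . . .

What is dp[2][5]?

4

r\c   0   1   2   3   4   5
  0   1   1   1   1   1   1
  1   0   1   2   3   4   0
  2   0   1   3   0   4   4
  3   0   1   4   4   8  12
  4   0   1   5   9  17  29
  5   0   1   6  15  32  61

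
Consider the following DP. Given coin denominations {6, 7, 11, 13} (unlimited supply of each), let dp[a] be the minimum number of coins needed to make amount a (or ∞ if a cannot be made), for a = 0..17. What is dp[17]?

 a  0  1  2  3  4  5  6  7  8  9 10 11 12 13 14 15 16 17
dp  0  -  -  -  -  -  1  1  -  -  -  1  2  1  2  -  -  2
(- denotes ∞ / unreachable)

2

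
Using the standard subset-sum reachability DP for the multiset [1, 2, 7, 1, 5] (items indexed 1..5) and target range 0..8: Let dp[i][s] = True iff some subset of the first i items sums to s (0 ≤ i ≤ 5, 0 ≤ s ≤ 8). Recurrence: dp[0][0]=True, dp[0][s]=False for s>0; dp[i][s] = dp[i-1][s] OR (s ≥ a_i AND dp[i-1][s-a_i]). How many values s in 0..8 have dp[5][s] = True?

9

i\s   0   1   2   3   4   5   6   7   8
  0   T   F   F   F   F   F   F   F   F
  1   T   T   F   F   F   F   F   F   F
  2   T   T   T   T   F   F   F   F   F
  3   T   T   T   T   F   F   F   T   T
  4   T   T   T   T   T   F   F   T   T
  5   T   T   T   T   T   T   T   T   T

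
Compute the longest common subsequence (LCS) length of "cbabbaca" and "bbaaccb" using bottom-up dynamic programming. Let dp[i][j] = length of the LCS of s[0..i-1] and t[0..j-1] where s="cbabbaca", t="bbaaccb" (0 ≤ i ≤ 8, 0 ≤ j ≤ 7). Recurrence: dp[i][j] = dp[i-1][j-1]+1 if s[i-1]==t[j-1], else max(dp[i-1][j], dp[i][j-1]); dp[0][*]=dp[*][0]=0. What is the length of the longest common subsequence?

4

   ''  b  b  a  a  c  c  b
''  0  0  0  0  0  0  0  0
 c  0  0  0  0  0  1  1  1
 b  0  1  1  1  1  1  1  2
 a  0  1  1  2  2  2  2  2
 b  0  1  2  2  2  2  2  3
 b  0  1  2  2  2  2  2  3
 a  0  1  2  3  3  3  3  3
 c  0  1  2  3  3  4  4  4
 a  0  1  2  3  4  4  4  4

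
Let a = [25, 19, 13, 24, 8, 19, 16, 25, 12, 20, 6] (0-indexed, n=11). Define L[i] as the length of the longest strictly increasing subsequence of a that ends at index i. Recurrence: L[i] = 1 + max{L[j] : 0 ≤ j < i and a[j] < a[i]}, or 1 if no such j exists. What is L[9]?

3

   i    0    1    2    3    4    5    6    7    8    9   10
a[i]   25   19   13   24    8   19   16   25   12   20    6
L[i]    1    1    1    2    1    2    2    3    2    3    1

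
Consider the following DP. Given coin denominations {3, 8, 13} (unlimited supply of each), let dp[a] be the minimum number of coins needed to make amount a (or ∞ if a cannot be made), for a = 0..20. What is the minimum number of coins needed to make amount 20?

5

 a  0  1  2  3  4  5  6  7  8  9 10 11 12 13 14 15 16 17 18 19 20
dp  0  -  -  1  -  -  2  -  1  3  -  2  4  1  3  5  2  4  6  3  5
(- denotes ∞ / unreachable)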